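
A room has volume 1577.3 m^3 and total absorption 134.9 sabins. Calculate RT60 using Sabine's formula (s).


Given values:
  V = 1577.3 m^3
  A = 134.9 sabins
Formula: RT60 = 0.161 * V / A
Numerator: 0.161 * 1577.3 = 253.9453
RT60 = 253.9453 / 134.9 = 1.882

1.882 s


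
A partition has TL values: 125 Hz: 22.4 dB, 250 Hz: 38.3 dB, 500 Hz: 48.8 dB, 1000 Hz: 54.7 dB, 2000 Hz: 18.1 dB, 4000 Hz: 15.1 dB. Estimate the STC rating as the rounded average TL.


Given TL values at each frequency:
  125 Hz: 22.4 dB
  250 Hz: 38.3 dB
  500 Hz: 48.8 dB
  1000 Hz: 54.7 dB
  2000 Hz: 18.1 dB
  4000 Hz: 15.1 dB
Formula: STC ~ round(average of TL values)
Sum = 22.4 + 38.3 + 48.8 + 54.7 + 18.1 + 15.1 = 197.4
Average = 197.4 / 6 = 32.9
Rounded: 33

33


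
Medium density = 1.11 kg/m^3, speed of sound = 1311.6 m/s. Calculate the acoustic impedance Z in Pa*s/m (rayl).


Given values:
  rho = 1.11 kg/m^3
  c = 1311.6 m/s
Formula: Z = rho * c
Z = 1.11 * 1311.6
Z = 1455.88

1455.88 rayl


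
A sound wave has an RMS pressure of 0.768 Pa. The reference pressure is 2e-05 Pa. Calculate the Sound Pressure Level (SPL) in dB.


Given values:
  p = 0.768 Pa
  p_ref = 2e-05 Pa
Formula: SPL = 20 * log10(p / p_ref)
Compute ratio: p / p_ref = 0.768 / 2e-05 = 38400
Compute log10: log10(38400) = 4.584331
Multiply: SPL = 20 * 4.584331 = 91.69

91.69 dB


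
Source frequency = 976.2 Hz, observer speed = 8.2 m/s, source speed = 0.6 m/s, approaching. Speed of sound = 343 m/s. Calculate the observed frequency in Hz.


Given values:
  f_s = 976.2 Hz, v_o = 8.2 m/s, v_s = 0.6 m/s
  Direction: approaching
Formula: f_o = f_s * (c + v_o) / (c - v_s)
Numerator: c + v_o = 343 + 8.2 = 351.2
Denominator: c - v_s = 343 - 0.6 = 342.4
f_o = 976.2 * 351.2 / 342.4 = 1001.29

1001.29 Hz


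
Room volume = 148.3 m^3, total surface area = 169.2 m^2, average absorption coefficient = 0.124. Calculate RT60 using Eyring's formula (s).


Given values:
  V = 148.3 m^3, S = 169.2 m^2, alpha = 0.124
Formula: RT60 = 0.161 * V / (-S * ln(1 - alpha))
Compute ln(1 - 0.124) = ln(0.876) = -0.132389
Denominator: -169.2 * -0.132389 = 22.4002
Numerator: 0.161 * 148.3 = 23.8763
RT60 = 23.8763 / 22.4002 = 1.066

1.066 s


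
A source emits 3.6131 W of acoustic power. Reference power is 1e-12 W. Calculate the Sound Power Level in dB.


Given values:
  W = 3.6131 W
  W_ref = 1e-12 W
Formula: SWL = 10 * log10(W / W_ref)
Compute ratio: W / W_ref = 3613100000000
Compute log10: log10(3613100000000) = 12.55788
Multiply: SWL = 10 * 12.55788 = 125.58

125.58 dB


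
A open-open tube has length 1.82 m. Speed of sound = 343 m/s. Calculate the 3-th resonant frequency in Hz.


Given values:
  Tube type: open-open, L = 1.82 m, c = 343 m/s, n = 3
Formula: f_n = n * c / (2 * L)
Compute 2 * L = 2 * 1.82 = 3.64
f = 3 * 343 / 3.64
f = 282.69

282.69 Hz


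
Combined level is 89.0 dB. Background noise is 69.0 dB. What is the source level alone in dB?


Given values:
  L_total = 89.0 dB, L_bg = 69.0 dB
Formula: L_source = 10 * log10(10^(L_total/10) - 10^(L_bg/10))
Convert to linear:
  10^(89.0/10) = 794328234.7243
  10^(69.0/10) = 7943282.3472
Difference: 794328234.7243 - 7943282.3472 = 786384952.3771
L_source = 10 * log10(786384952.3771) = 88.96

88.96 dB


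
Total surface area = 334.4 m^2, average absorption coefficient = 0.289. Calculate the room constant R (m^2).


Given values:
  S = 334.4 m^2, alpha = 0.289
Formula: R = S * alpha / (1 - alpha)
Numerator: 334.4 * 0.289 = 96.6416
Denominator: 1 - 0.289 = 0.711
R = 96.6416 / 0.711 = 135.92

135.92 m^2


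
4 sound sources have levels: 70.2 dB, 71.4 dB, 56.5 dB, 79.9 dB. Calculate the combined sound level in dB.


Formula: L_total = 10 * log10( sum(10^(Li/10)) )
  Source 1: 10^(70.2/10) = 10471285.4805
  Source 2: 10^(71.4/10) = 13803842.646
  Source 3: 10^(56.5/10) = 446683.5922
  Source 4: 10^(79.9/10) = 97723722.0956
Sum of linear values = 122445533.8143
L_total = 10 * log10(122445533.8143) = 80.88

80.88 dB


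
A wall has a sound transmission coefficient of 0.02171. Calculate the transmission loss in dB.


Given values:
  tau = 0.02171
Formula: TL = 10 * log10(1 / tau)
Compute 1 / tau = 1 / 0.02171 = 46.0617
Compute log10(46.0617) = 1.66334
TL = 10 * 1.66334 = 16.63

16.63 dB


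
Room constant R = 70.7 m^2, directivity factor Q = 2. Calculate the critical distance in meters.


Given values:
  R = 70.7 m^2, Q = 2
Formula: d_c = 0.141 * sqrt(Q * R)
Compute Q * R = 2 * 70.7 = 141.4
Compute sqrt(141.4) = 11.8912
d_c = 0.141 * 11.8912 = 1.677

1.677 m


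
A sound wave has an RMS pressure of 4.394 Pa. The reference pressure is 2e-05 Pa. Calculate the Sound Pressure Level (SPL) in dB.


Given values:
  p = 4.394 Pa
  p_ref = 2e-05 Pa
Formula: SPL = 20 * log10(p / p_ref)
Compute ratio: p / p_ref = 4.394 / 2e-05 = 219700
Compute log10: log10(219700) = 5.34183
Multiply: SPL = 20 * 5.34183 = 106.84

106.84 dB


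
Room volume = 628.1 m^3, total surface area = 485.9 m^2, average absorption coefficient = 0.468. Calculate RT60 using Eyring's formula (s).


Given values:
  V = 628.1 m^3, S = 485.9 m^2, alpha = 0.468
Formula: RT60 = 0.161 * V / (-S * ln(1 - alpha))
Compute ln(1 - 0.468) = ln(0.532) = -0.631112
Denominator: -485.9 * -0.631112 = 306.6573
Numerator: 0.161 * 628.1 = 101.1241
RT60 = 101.1241 / 306.6573 = 0.33

0.33 s


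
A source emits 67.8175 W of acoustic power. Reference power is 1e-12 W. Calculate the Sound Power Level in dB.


Given values:
  W = 67.8175 W
  W_ref = 1e-12 W
Formula: SWL = 10 * log10(W / W_ref)
Compute ratio: W / W_ref = 67817500000000
Compute log10: log10(67817500000000) = 13.831342
Multiply: SWL = 10 * 13.831342 = 138.31

138.31 dB


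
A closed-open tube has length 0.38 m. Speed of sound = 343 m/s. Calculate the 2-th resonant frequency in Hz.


Given values:
  Tube type: closed-open, L = 0.38 m, c = 343 m/s, n = 2
Formula: f_n = (2n - 1) * c / (4 * L)
Compute 2n - 1 = 2*2 - 1 = 3
Compute 4 * L = 4 * 0.38 = 1.52
f = 3 * 343 / 1.52
f = 676.97

676.97 Hz


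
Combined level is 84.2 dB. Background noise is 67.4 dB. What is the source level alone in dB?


Given values:
  L_total = 84.2 dB, L_bg = 67.4 dB
Formula: L_source = 10 * log10(10^(L_total/10) - 10^(L_bg/10))
Convert to linear:
  10^(84.2/10) = 263026799.1895
  10^(67.4/10) = 5495408.7386
Difference: 263026799.1895 - 5495408.7386 = 257531390.4509
L_source = 10 * log10(257531390.4509) = 84.11

84.11 dB


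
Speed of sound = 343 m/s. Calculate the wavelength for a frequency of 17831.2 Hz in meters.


Given values:
  c = 343 m/s, f = 17831.2 Hz
Formula: lambda = c / f
lambda = 343 / 17831.2
lambda = 0.0192

0.0192 m


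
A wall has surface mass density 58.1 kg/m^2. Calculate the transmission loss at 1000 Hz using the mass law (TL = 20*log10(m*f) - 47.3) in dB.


Given values:
  m = 58.1 kg/m^2, f = 1000 Hz
Formula: TL = 20 * log10(m * f) - 47.3
Compute m * f = 58.1 * 1000 = 58100.0
Compute log10(58100.0) = 4.764176
Compute 20 * 4.764176 = 95.2835
TL = 95.2835 - 47.3 = 47.98

47.98 dB


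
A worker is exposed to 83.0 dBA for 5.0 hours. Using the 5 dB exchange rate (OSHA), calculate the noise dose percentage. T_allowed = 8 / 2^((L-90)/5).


Given values:
  L = 83.0 dBA, T = 5.0 hours
Formula: T_allowed = 8 / 2^((L - 90) / 5)
Compute exponent: (83.0 - 90) / 5 = -1.4
Compute 2^(-1.4) = 0.378929
T_allowed = 8 / 0.378929 = 21.112134 hours
Dose = (T / T_allowed) * 100
Dose = (5.0 / 21.112134) * 100 = 23.68

23.68 %


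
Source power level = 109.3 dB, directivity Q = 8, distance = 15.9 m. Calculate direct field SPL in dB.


Given values:
  Lw = 109.3 dB, Q = 8, r = 15.9 m
Formula: SPL = Lw + 10 * log10(Q / (4 * pi * r^2))
Compute 4 * pi * r^2 = 4 * pi * 15.9^2 = 3176.9042
Compute Q / denom = 8 / 3176.9042 = 0.00251817
Compute 10 * log10(0.00251817) = -25.9891
SPL = 109.3 + (-25.9891) = 83.31

83.31 dB


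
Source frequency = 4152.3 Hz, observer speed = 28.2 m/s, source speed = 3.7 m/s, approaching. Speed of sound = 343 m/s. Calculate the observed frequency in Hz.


Given values:
  f_s = 4152.3 Hz, v_o = 28.2 m/s, v_s = 3.7 m/s
  Direction: approaching
Formula: f_o = f_s * (c + v_o) / (c - v_s)
Numerator: c + v_o = 343 + 28.2 = 371.2
Denominator: c - v_s = 343 - 3.7 = 339.3
f_o = 4152.3 * 371.2 / 339.3 = 4542.69

4542.69 Hz


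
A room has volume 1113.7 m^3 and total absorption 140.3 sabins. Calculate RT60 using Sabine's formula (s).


Given values:
  V = 1113.7 m^3
  A = 140.3 sabins
Formula: RT60 = 0.161 * V / A
Numerator: 0.161 * 1113.7 = 179.3057
RT60 = 179.3057 / 140.3 = 1.278

1.278 s


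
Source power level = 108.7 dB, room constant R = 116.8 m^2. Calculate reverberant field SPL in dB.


Given values:
  Lw = 108.7 dB, R = 116.8 m^2
Formula: SPL = Lw + 10 * log10(4 / R)
Compute 4 / R = 4 / 116.8 = 0.034247
Compute 10 * log10(0.034247) = -14.6538
SPL = 108.7 + (-14.6538) = 94.05

94.05 dB


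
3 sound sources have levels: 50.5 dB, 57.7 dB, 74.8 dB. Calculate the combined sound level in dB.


Formula: L_total = 10 * log10( sum(10^(Li/10)) )
  Source 1: 10^(50.5/10) = 112201.8454
  Source 2: 10^(57.7/10) = 588843.6554
  Source 3: 10^(74.8/10) = 30199517.204
Sum of linear values = 30900562.7048
L_total = 10 * log10(30900562.7048) = 74.9

74.9 dB


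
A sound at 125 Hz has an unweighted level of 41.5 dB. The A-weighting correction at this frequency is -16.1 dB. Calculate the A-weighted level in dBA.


Given values:
  SPL = 41.5 dB
  A-weighting at 125 Hz = -16.1 dB
Formula: L_A = SPL + A_weight
L_A = 41.5 + (-16.1)
L_A = 25.4

25.4 dBA


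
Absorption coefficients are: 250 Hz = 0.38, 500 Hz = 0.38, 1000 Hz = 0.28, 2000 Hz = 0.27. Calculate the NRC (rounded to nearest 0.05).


Given values:
  a_250 = 0.38, a_500 = 0.38
  a_1000 = 0.28, a_2000 = 0.27
Formula: NRC = (a250 + a500 + a1000 + a2000) / 4
Sum = 0.38 + 0.38 + 0.28 + 0.27 = 1.31
NRC = 1.31 / 4 = 0.3275
Rounded to nearest 0.05: 0.35

0.35


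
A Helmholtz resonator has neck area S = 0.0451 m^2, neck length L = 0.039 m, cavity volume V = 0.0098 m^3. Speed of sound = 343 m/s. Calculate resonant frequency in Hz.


Given values:
  S = 0.0451 m^2, L = 0.039 m, V = 0.0098 m^3, c = 343 m/s
Formula: f = (c / (2*pi)) * sqrt(S / (V * L))
Compute V * L = 0.0098 * 0.039 = 0.0003822
Compute S / (V * L) = 0.0451 / 0.0003822 = 118.001
Compute sqrt(118.001) = 10.862827
Compute c / (2*pi) = 343 / 6.283185 = 54.590148
f = 54.590148 * 10.862827 = 593.0

593.0 Hz


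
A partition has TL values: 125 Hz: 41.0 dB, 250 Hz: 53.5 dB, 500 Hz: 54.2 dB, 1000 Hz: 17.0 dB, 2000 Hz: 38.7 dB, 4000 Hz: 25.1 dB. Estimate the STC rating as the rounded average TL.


Given TL values at each frequency:
  125 Hz: 41.0 dB
  250 Hz: 53.5 dB
  500 Hz: 54.2 dB
  1000 Hz: 17.0 dB
  2000 Hz: 38.7 dB
  4000 Hz: 25.1 dB
Formula: STC ~ round(average of TL values)
Sum = 41.0 + 53.5 + 54.2 + 17.0 + 38.7 + 25.1 = 229.5
Average = 229.5 / 6 = 38.25
Rounded: 38

38


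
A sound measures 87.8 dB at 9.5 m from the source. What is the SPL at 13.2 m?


Given values:
  SPL1 = 87.8 dB, r1 = 9.5 m, r2 = 13.2 m
Formula: SPL2 = SPL1 - 20 * log10(r2 / r1)
Compute ratio: r2 / r1 = 13.2 / 9.5 = 1.3895
Compute log10: log10(1.3895) = 0.142859
Compute drop: 20 * 0.142859 = 2.8572
SPL2 = 87.8 - 2.8572 = 84.94

84.94 dB


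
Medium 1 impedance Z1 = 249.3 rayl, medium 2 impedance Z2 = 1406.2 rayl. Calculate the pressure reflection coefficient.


Given values:
  Z1 = 249.3 rayl, Z2 = 1406.2 rayl
Formula: R = (Z2 - Z1) / (Z2 + Z1)
Numerator: Z2 - Z1 = 1406.2 - 249.3 = 1156.9
Denominator: Z2 + Z1 = 1406.2 + 249.3 = 1655.5
R = 1156.9 / 1655.5 = 0.6988

0.6988


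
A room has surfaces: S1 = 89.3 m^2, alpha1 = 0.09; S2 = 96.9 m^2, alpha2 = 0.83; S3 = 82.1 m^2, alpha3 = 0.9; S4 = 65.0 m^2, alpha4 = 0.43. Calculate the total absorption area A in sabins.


Given surfaces:
  Surface 1: 89.3 * 0.09 = 8.037
  Surface 2: 96.9 * 0.83 = 80.427
  Surface 3: 82.1 * 0.9 = 73.89
  Surface 4: 65.0 * 0.43 = 27.95
Formula: A = sum(Si * alpha_i)
A = 8.037 + 80.427 + 73.89 + 27.95
A = 190.3

190.3 sabins


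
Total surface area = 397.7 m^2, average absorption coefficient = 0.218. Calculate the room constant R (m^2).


Given values:
  S = 397.7 m^2, alpha = 0.218
Formula: R = S * alpha / (1 - alpha)
Numerator: 397.7 * 0.218 = 86.6986
Denominator: 1 - 0.218 = 0.782
R = 86.6986 / 0.782 = 110.87

110.87 m^2


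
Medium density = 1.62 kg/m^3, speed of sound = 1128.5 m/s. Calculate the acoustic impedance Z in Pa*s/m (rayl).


Given values:
  rho = 1.62 kg/m^3
  c = 1128.5 m/s
Formula: Z = rho * c
Z = 1.62 * 1128.5
Z = 1828.17

1828.17 rayl


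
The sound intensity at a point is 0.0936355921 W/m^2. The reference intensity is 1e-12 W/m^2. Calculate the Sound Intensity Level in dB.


Given values:
  I = 0.0936355921 W/m^2
  I_ref = 1e-12 W/m^2
Formula: SIL = 10 * log10(I / I_ref)
Compute ratio: I / I_ref = 93635592100
Compute log10: log10(93635592100) = 10.971441
Multiply: SIL = 10 * 10.971441 = 109.71

109.71 dB


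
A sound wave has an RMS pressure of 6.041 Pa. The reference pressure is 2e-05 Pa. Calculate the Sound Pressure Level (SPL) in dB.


Given values:
  p = 6.041 Pa
  p_ref = 2e-05 Pa
Formula: SPL = 20 * log10(p / p_ref)
Compute ratio: p / p_ref = 6.041 / 2e-05 = 302050
Compute log10: log10(302050) = 5.480079
Multiply: SPL = 20 * 5.480079 = 109.6

109.6 dB


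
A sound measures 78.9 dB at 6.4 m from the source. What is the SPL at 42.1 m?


Given values:
  SPL1 = 78.9 dB, r1 = 6.4 m, r2 = 42.1 m
Formula: SPL2 = SPL1 - 20 * log10(r2 / r1)
Compute ratio: r2 / r1 = 42.1 / 6.4 = 6.5781
Compute log10: log10(6.5781) = 0.8181
Compute drop: 20 * 0.8181 = 16.362
SPL2 = 78.9 - 16.362 = 62.54

62.54 dB


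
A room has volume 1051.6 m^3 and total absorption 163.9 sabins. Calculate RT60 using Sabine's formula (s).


Given values:
  V = 1051.6 m^3
  A = 163.9 sabins
Formula: RT60 = 0.161 * V / A
Numerator: 0.161 * 1051.6 = 169.3076
RT60 = 169.3076 / 163.9 = 1.033

1.033 s


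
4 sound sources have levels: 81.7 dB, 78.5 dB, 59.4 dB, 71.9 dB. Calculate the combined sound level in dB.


Formula: L_total = 10 * log10( sum(10^(Li/10)) )
  Source 1: 10^(81.7/10) = 147910838.8168
  Source 2: 10^(78.5/10) = 70794578.4384
  Source 3: 10^(59.4/10) = 870963.59
  Source 4: 10^(71.9/10) = 15488166.1891
Sum of linear values = 235064547.0343
L_total = 10 * log10(235064547.0343) = 83.71

83.71 dB


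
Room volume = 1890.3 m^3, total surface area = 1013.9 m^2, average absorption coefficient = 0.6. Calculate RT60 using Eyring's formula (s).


Given values:
  V = 1890.3 m^3, S = 1013.9 m^2, alpha = 0.6
Formula: RT60 = 0.161 * V / (-S * ln(1 - alpha))
Compute ln(1 - 0.6) = ln(0.4) = -0.916291
Denominator: -1013.9 * -0.916291 = 929.0274
Numerator: 0.161 * 1890.3 = 304.3383
RT60 = 304.3383 / 929.0274 = 0.328

0.328 s


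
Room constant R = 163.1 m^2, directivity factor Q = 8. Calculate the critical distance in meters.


Given values:
  R = 163.1 m^2, Q = 8
Formula: d_c = 0.141 * sqrt(Q * R)
Compute Q * R = 8 * 163.1 = 1304.8
Compute sqrt(1304.8) = 36.122
d_c = 0.141 * 36.122 = 5.093

5.093 m


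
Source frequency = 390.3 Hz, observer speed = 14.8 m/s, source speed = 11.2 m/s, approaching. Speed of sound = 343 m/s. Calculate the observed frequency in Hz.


Given values:
  f_s = 390.3 Hz, v_o = 14.8 m/s, v_s = 11.2 m/s
  Direction: approaching
Formula: f_o = f_s * (c + v_o) / (c - v_s)
Numerator: c + v_o = 343 + 14.8 = 357.8
Denominator: c - v_s = 343 - 11.2 = 331.8
f_o = 390.3 * 357.8 / 331.8 = 420.88

420.88 Hz


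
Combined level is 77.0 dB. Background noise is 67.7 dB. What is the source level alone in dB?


Given values:
  L_total = 77.0 dB, L_bg = 67.7 dB
Formula: L_source = 10 * log10(10^(L_total/10) - 10^(L_bg/10))
Convert to linear:
  10^(77.0/10) = 50118723.3627
  10^(67.7/10) = 5888436.5536
Difference: 50118723.3627 - 5888436.5536 = 44230286.8091
L_source = 10 * log10(44230286.8091) = 76.46

76.46 dB


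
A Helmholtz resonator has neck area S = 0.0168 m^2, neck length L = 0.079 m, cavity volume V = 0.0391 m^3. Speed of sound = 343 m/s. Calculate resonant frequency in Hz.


Given values:
  S = 0.0168 m^2, L = 0.079 m, V = 0.0391 m^3, c = 343 m/s
Formula: f = (c / (2*pi)) * sqrt(S / (V * L))
Compute V * L = 0.0391 * 0.079 = 0.0030889
Compute S / (V * L) = 0.0168 / 0.0030889 = 5.4388
Compute sqrt(5.4388) = 2.332123
Compute c / (2*pi) = 343 / 6.283185 = 54.590148
f = 54.590148 * 2.332123 = 127.31

127.31 Hz


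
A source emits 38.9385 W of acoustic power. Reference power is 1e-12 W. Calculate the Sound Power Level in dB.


Given values:
  W = 38.9385 W
  W_ref = 1e-12 W
Formula: SWL = 10 * log10(W / W_ref)
Compute ratio: W / W_ref = 38938500000000
Compute log10: log10(38938500000000) = 13.590379
Multiply: SWL = 10 * 13.590379 = 135.9

135.9 dB


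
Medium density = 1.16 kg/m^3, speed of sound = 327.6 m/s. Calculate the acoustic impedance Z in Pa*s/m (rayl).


Given values:
  rho = 1.16 kg/m^3
  c = 327.6 m/s
Formula: Z = rho * c
Z = 1.16 * 327.6
Z = 380.02

380.02 rayl


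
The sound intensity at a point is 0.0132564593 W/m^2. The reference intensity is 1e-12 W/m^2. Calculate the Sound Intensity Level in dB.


Given values:
  I = 0.0132564593 W/m^2
  I_ref = 1e-12 W/m^2
Formula: SIL = 10 * log10(I / I_ref)
Compute ratio: I / I_ref = 13256459300
Compute log10: log10(13256459300) = 10.122428
Multiply: SIL = 10 * 10.122428 = 101.22

101.22 dB


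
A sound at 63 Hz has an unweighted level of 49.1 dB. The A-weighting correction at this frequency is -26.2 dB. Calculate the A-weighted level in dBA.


Given values:
  SPL = 49.1 dB
  A-weighting at 63 Hz = -26.2 dB
Formula: L_A = SPL + A_weight
L_A = 49.1 + (-26.2)
L_A = 22.9

22.9 dBA


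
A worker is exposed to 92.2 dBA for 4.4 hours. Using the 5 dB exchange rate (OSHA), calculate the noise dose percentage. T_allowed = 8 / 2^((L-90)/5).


Given values:
  L = 92.2 dBA, T = 4.4 hours
Formula: T_allowed = 8 / 2^((L - 90) / 5)
Compute exponent: (92.2 - 90) / 5 = 0.44
Compute 2^(0.44) = 1.356604
T_allowed = 8 / 1.356604 = 5.897078 hours
Dose = (T / T_allowed) * 100
Dose = (4.4 / 5.897078) * 100 = 74.61

74.61 %


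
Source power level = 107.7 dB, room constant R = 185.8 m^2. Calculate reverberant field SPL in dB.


Given values:
  Lw = 107.7 dB, R = 185.8 m^2
Formula: SPL = Lw + 10 * log10(4 / R)
Compute 4 / R = 4 / 185.8 = 0.021529
Compute 10 * log10(0.021529) = -16.6698
SPL = 107.7 + (-16.6698) = 91.03

91.03 dB


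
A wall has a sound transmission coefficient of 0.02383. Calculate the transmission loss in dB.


Given values:
  tau = 0.02383
Formula: TL = 10 * log10(1 / tau)
Compute 1 / tau = 1 / 0.02383 = 41.9639
Compute log10(41.9639) = 1.622876
TL = 10 * 1.622876 = 16.23

16.23 dB


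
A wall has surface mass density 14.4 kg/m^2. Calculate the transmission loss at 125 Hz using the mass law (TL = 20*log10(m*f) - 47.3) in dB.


Given values:
  m = 14.4 kg/m^2, f = 125 Hz
Formula: TL = 20 * log10(m * f) - 47.3
Compute m * f = 14.4 * 125 = 1800.0
Compute log10(1800.0) = 3.255273
Compute 20 * 3.255273 = 65.1055
TL = 65.1055 - 47.3 = 17.81

17.81 dB


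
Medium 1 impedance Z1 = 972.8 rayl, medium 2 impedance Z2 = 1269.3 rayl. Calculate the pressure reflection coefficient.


Given values:
  Z1 = 972.8 rayl, Z2 = 1269.3 rayl
Formula: R = (Z2 - Z1) / (Z2 + Z1)
Numerator: Z2 - Z1 = 1269.3 - 972.8 = 296.5
Denominator: Z2 + Z1 = 1269.3 + 972.8 = 2242.1
R = 296.5 / 2242.1 = 0.1322

0.1322


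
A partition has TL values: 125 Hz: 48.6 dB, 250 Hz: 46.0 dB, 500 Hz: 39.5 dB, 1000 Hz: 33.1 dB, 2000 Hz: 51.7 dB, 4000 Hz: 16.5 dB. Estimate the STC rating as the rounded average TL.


Given TL values at each frequency:
  125 Hz: 48.6 dB
  250 Hz: 46.0 dB
  500 Hz: 39.5 dB
  1000 Hz: 33.1 dB
  2000 Hz: 51.7 dB
  4000 Hz: 16.5 dB
Formula: STC ~ round(average of TL values)
Sum = 48.6 + 46.0 + 39.5 + 33.1 + 51.7 + 16.5 = 235.4
Average = 235.4 / 6 = 39.23
Rounded: 39

39


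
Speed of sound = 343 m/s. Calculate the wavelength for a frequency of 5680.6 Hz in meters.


Given values:
  c = 343 m/s, f = 5680.6 Hz
Formula: lambda = c / f
lambda = 343 / 5680.6
lambda = 0.0604

0.0604 m


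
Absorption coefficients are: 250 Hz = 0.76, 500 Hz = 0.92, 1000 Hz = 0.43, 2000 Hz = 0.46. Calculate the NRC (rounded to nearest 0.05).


Given values:
  a_250 = 0.76, a_500 = 0.92
  a_1000 = 0.43, a_2000 = 0.46
Formula: NRC = (a250 + a500 + a1000 + a2000) / 4
Sum = 0.76 + 0.92 + 0.43 + 0.46 = 2.57
NRC = 2.57 / 4 = 0.6425
Rounded to nearest 0.05: 0.65

0.65


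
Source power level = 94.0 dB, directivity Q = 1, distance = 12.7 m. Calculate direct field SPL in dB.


Given values:
  Lw = 94.0 dB, Q = 1, r = 12.7 m
Formula: SPL = Lw + 10 * log10(Q / (4 * pi * r^2))
Compute 4 * pi * r^2 = 4 * pi * 12.7^2 = 2026.8299
Compute Q / denom = 1 / 2026.8299 = 0.00049338
Compute 10 * log10(0.00049338) = -33.0682
SPL = 94.0 + (-33.0682) = 60.93

60.93 dB


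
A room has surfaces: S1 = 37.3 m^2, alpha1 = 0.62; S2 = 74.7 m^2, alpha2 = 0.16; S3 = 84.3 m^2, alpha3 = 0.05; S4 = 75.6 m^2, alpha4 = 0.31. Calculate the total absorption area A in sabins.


Given surfaces:
  Surface 1: 37.3 * 0.62 = 23.126
  Surface 2: 74.7 * 0.16 = 11.952
  Surface 3: 84.3 * 0.05 = 4.215
  Surface 4: 75.6 * 0.31 = 23.436
Formula: A = sum(Si * alpha_i)
A = 23.126 + 11.952 + 4.215 + 23.436
A = 62.73

62.73 sabins


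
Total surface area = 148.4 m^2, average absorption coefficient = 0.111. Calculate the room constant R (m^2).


Given values:
  S = 148.4 m^2, alpha = 0.111
Formula: R = S * alpha / (1 - alpha)
Numerator: 148.4 * 0.111 = 16.4724
Denominator: 1 - 0.111 = 0.889
R = 16.4724 / 0.889 = 18.53

18.53 m^2


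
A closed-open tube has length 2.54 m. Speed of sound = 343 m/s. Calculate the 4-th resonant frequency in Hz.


Given values:
  Tube type: closed-open, L = 2.54 m, c = 343 m/s, n = 4
Formula: f_n = (2n - 1) * c / (4 * L)
Compute 2n - 1 = 2*4 - 1 = 7
Compute 4 * L = 4 * 2.54 = 10.16
f = 7 * 343 / 10.16
f = 236.32

236.32 Hz


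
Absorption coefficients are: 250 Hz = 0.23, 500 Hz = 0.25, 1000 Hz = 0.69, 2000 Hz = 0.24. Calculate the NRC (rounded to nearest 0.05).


Given values:
  a_250 = 0.23, a_500 = 0.25
  a_1000 = 0.69, a_2000 = 0.24
Formula: NRC = (a250 + a500 + a1000 + a2000) / 4
Sum = 0.23 + 0.25 + 0.69 + 0.24 = 1.41
NRC = 1.41 / 4 = 0.3525
Rounded to nearest 0.05: 0.35

0.35


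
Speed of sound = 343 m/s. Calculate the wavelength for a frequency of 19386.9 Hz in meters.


Given values:
  c = 343 m/s, f = 19386.9 Hz
Formula: lambda = c / f
lambda = 343 / 19386.9
lambda = 0.0177

0.0177 m


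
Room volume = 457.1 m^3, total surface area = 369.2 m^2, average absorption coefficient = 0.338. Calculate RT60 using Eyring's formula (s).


Given values:
  V = 457.1 m^3, S = 369.2 m^2, alpha = 0.338
Formula: RT60 = 0.161 * V / (-S * ln(1 - alpha))
Compute ln(1 - 0.338) = ln(0.662) = -0.41249
Denominator: -369.2 * -0.41249 = 152.2913
Numerator: 0.161 * 457.1 = 73.5931
RT60 = 73.5931 / 152.2913 = 0.483

0.483 s


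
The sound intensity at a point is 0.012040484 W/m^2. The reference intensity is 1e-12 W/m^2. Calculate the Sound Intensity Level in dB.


Given values:
  I = 0.012040484 W/m^2
  I_ref = 1e-12 W/m^2
Formula: SIL = 10 * log10(I / I_ref)
Compute ratio: I / I_ref = 12040484000
Compute log10: log10(12040484000) = 10.080644
Multiply: SIL = 10 * 10.080644 = 100.81

100.81 dB


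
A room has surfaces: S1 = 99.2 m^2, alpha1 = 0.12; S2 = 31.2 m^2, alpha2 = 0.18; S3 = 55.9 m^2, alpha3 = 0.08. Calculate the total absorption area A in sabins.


Given surfaces:
  Surface 1: 99.2 * 0.12 = 11.904
  Surface 2: 31.2 * 0.18 = 5.616
  Surface 3: 55.9 * 0.08 = 4.472
Formula: A = sum(Si * alpha_i)
A = 11.904 + 5.616 + 4.472
A = 21.99

21.99 sabins


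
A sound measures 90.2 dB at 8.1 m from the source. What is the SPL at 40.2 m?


Given values:
  SPL1 = 90.2 dB, r1 = 8.1 m, r2 = 40.2 m
Formula: SPL2 = SPL1 - 20 * log10(r2 / r1)
Compute ratio: r2 / r1 = 40.2 / 8.1 = 4.963
Compute log10: log10(4.963) = 0.695744
Compute drop: 20 * 0.695744 = 13.9149
SPL2 = 90.2 - 13.9149 = 76.29

76.29 dB


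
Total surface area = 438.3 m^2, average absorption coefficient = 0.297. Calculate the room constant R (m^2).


Given values:
  S = 438.3 m^2, alpha = 0.297
Formula: R = S * alpha / (1 - alpha)
Numerator: 438.3 * 0.297 = 130.1751
Denominator: 1 - 0.297 = 0.703
R = 130.1751 / 0.703 = 185.17

185.17 m^2


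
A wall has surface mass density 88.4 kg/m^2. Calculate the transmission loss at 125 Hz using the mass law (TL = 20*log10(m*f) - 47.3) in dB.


Given values:
  m = 88.4 kg/m^2, f = 125 Hz
Formula: TL = 20 * log10(m * f) - 47.3
Compute m * f = 88.4 * 125 = 11050.0
Compute log10(11050.0) = 4.043362
Compute 20 * 4.043362 = 80.8672
TL = 80.8672 - 47.3 = 33.57

33.57 dB


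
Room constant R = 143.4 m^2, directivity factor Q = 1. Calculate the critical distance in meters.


Given values:
  R = 143.4 m^2, Q = 1
Formula: d_c = 0.141 * sqrt(Q * R)
Compute Q * R = 1 * 143.4 = 143.4
Compute sqrt(143.4) = 11.975
d_c = 0.141 * 11.975 = 1.688

1.688 m


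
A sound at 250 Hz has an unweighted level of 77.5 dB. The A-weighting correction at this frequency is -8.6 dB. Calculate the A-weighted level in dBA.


Given values:
  SPL = 77.5 dB
  A-weighting at 250 Hz = -8.6 dB
Formula: L_A = SPL + A_weight
L_A = 77.5 + (-8.6)
L_A = 68.9

68.9 dBA


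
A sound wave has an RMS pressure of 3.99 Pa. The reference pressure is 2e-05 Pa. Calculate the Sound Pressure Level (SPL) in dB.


Given values:
  p = 3.99 Pa
  p_ref = 2e-05 Pa
Formula: SPL = 20 * log10(p / p_ref)
Compute ratio: p / p_ref = 3.99 / 2e-05 = 199500
Compute log10: log10(199500) = 5.299943
Multiply: SPL = 20 * 5.299943 = 106.0

106.0 dB


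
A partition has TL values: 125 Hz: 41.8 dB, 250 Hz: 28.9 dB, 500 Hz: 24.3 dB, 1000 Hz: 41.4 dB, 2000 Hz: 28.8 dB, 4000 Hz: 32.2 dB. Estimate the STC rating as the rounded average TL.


Given TL values at each frequency:
  125 Hz: 41.8 dB
  250 Hz: 28.9 dB
  500 Hz: 24.3 dB
  1000 Hz: 41.4 dB
  2000 Hz: 28.8 dB
  4000 Hz: 32.2 dB
Formula: STC ~ round(average of TL values)
Sum = 41.8 + 28.9 + 24.3 + 41.4 + 28.8 + 32.2 = 197.4
Average = 197.4 / 6 = 32.9
Rounded: 33

33


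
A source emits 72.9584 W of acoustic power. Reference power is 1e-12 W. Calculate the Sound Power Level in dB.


Given values:
  W = 72.9584 W
  W_ref = 1e-12 W
Formula: SWL = 10 * log10(W / W_ref)
Compute ratio: W / W_ref = 72958400000000
Compute log10: log10(72958400000000) = 13.863075
Multiply: SWL = 10 * 13.863075 = 138.63

138.63 dB


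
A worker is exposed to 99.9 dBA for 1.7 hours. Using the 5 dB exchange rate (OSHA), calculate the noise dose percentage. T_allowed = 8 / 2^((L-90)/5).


Given values:
  L = 99.9 dBA, T = 1.7 hours
Formula: T_allowed = 8 / 2^((L - 90) / 5)
Compute exponent: (99.9 - 90) / 5 = 1.98
Compute 2^(1.98) = 3.944931
T_allowed = 8 / 3.944931 = 2.027919 hours
Dose = (T / T_allowed) * 100
Dose = (1.7 / 2.027919) * 100 = 83.83

83.83 %


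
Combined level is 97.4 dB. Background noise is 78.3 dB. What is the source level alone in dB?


Given values:
  L_total = 97.4 dB, L_bg = 78.3 dB
Formula: L_source = 10 * log10(10^(L_total/10) - 10^(L_bg/10))
Convert to linear:
  10^(97.4/10) = 5495408738.5762
  10^(78.3/10) = 67608297.5392
Difference: 5495408738.5762 - 67608297.5392 = 5427800441.037
L_source = 10 * log10(5427800441.037) = 97.35

97.35 dB


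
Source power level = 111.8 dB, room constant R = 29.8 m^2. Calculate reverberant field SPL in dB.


Given values:
  Lw = 111.8 dB, R = 29.8 m^2
Formula: SPL = Lw + 10 * log10(4 / R)
Compute 4 / R = 4 / 29.8 = 0.134228
Compute 10 * log10(0.134228) = -8.7216
SPL = 111.8 + (-8.7216) = 103.08

103.08 dB


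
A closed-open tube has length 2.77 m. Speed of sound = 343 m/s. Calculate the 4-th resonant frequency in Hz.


Given values:
  Tube type: closed-open, L = 2.77 m, c = 343 m/s, n = 4
Formula: f_n = (2n - 1) * c / (4 * L)
Compute 2n - 1 = 2*4 - 1 = 7
Compute 4 * L = 4 * 2.77 = 11.08
f = 7 * 343 / 11.08
f = 216.7

216.7 Hz


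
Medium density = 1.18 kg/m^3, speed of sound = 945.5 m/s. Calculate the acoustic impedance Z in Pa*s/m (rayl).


Given values:
  rho = 1.18 kg/m^3
  c = 945.5 m/s
Formula: Z = rho * c
Z = 1.18 * 945.5
Z = 1115.69

1115.69 rayl


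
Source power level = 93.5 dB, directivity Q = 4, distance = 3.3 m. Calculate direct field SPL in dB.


Given values:
  Lw = 93.5 dB, Q = 4, r = 3.3 m
Formula: SPL = Lw + 10 * log10(Q / (4 * pi * r^2))
Compute 4 * pi * r^2 = 4 * pi * 3.3^2 = 136.8478
Compute Q / denom = 4 / 136.8478 = 0.02922955
Compute 10 * log10(0.02922955) = -15.3418
SPL = 93.5 + (-15.3418) = 78.16

78.16 dB


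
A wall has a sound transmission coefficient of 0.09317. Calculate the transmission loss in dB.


Given values:
  tau = 0.09317
Formula: TL = 10 * log10(1 / tau)
Compute 1 / tau = 1 / 0.09317 = 10.7331
Compute log10(10.7331) = 1.030725
TL = 10 * 1.030725 = 10.31

10.31 dB


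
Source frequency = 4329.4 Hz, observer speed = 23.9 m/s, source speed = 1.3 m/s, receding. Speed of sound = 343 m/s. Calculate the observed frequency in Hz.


Given values:
  f_s = 4329.4 Hz, v_o = 23.9 m/s, v_s = 1.3 m/s
  Direction: receding
Formula: f_o = f_s * (c - v_o) / (c + v_s)
Numerator: c - v_o = 343 - 23.9 = 319.1
Denominator: c + v_s = 343 + 1.3 = 344.3
f_o = 4329.4 * 319.1 / 344.3 = 4012.52

4012.52 Hz


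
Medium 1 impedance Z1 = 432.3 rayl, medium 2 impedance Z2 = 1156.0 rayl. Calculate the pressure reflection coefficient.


Given values:
  Z1 = 432.3 rayl, Z2 = 1156.0 rayl
Formula: R = (Z2 - Z1) / (Z2 + Z1)
Numerator: Z2 - Z1 = 1156.0 - 432.3 = 723.7
Denominator: Z2 + Z1 = 1156.0 + 432.3 = 1588.3
R = 723.7 / 1588.3 = 0.4556

0.4556


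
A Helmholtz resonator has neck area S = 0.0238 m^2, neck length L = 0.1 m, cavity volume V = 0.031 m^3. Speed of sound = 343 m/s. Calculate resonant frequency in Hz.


Given values:
  S = 0.0238 m^2, L = 0.1 m, V = 0.031 m^3, c = 343 m/s
Formula: f = (c / (2*pi)) * sqrt(S / (V * L))
Compute V * L = 0.031 * 0.1 = 0.0031
Compute S / (V * L) = 0.0238 / 0.0031 = 7.6774
Compute sqrt(7.6774) = 2.770812
Compute c / (2*pi) = 343 / 6.283185 = 54.590148
f = 54.590148 * 2.770812 = 151.26

151.26 Hz


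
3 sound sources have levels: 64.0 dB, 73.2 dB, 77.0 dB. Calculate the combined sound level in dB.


Formula: L_total = 10 * log10( sum(10^(Li/10)) )
  Source 1: 10^(64.0/10) = 2511886.4315
  Source 2: 10^(73.2/10) = 20892961.3085
  Source 3: 10^(77.0/10) = 50118723.3627
Sum of linear values = 73523571.1027
L_total = 10 * log10(73523571.1027) = 78.66

78.66 dB


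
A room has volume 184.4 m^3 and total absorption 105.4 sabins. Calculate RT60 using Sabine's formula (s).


Given values:
  V = 184.4 m^3
  A = 105.4 sabins
Formula: RT60 = 0.161 * V / A
Numerator: 0.161 * 184.4 = 29.6884
RT60 = 29.6884 / 105.4 = 0.282

0.282 s


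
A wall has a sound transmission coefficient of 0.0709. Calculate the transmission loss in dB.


Given values:
  tau = 0.0709
Formula: TL = 10 * log10(1 / tau)
Compute 1 / tau = 1 / 0.0709 = 14.1044
Compute log10(14.1044) = 1.149355
TL = 10 * 1.149355 = 11.49

11.49 dB


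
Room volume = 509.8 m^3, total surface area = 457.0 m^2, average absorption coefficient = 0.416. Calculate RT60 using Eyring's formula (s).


Given values:
  V = 509.8 m^3, S = 457.0 m^2, alpha = 0.416
Formula: RT60 = 0.161 * V / (-S * ln(1 - alpha))
Compute ln(1 - 0.416) = ln(0.584) = -0.537854
Denominator: -457.0 * -0.537854 = 245.7993
Numerator: 0.161 * 509.8 = 82.0778
RT60 = 82.0778 / 245.7993 = 0.334

0.334 s


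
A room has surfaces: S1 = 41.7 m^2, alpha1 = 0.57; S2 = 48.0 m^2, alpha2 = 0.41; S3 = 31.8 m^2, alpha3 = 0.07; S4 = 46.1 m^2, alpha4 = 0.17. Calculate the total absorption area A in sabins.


Given surfaces:
  Surface 1: 41.7 * 0.57 = 23.769
  Surface 2: 48.0 * 0.41 = 19.68
  Surface 3: 31.8 * 0.07 = 2.226
  Surface 4: 46.1 * 0.17 = 7.837
Formula: A = sum(Si * alpha_i)
A = 23.769 + 19.68 + 2.226 + 7.837
A = 53.51

53.51 sabins


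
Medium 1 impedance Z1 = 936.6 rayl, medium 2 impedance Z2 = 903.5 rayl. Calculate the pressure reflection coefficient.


Given values:
  Z1 = 936.6 rayl, Z2 = 903.5 rayl
Formula: R = (Z2 - Z1) / (Z2 + Z1)
Numerator: Z2 - Z1 = 903.5 - 936.6 = -33.1
Denominator: Z2 + Z1 = 903.5 + 936.6 = 1840.1
R = -33.1 / 1840.1 = -0.018

-0.018


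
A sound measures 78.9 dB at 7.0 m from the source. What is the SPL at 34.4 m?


Given values:
  SPL1 = 78.9 dB, r1 = 7.0 m, r2 = 34.4 m
Formula: SPL2 = SPL1 - 20 * log10(r2 / r1)
Compute ratio: r2 / r1 = 34.4 / 7.0 = 4.9143
Compute log10: log10(4.9143) = 0.691462
Compute drop: 20 * 0.691462 = 13.8292
SPL2 = 78.9 - 13.8292 = 65.07

65.07 dB


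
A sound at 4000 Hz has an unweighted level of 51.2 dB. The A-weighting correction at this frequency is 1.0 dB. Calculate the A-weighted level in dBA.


Given values:
  SPL = 51.2 dB
  A-weighting at 4000 Hz = 1.0 dB
Formula: L_A = SPL + A_weight
L_A = 51.2 + (1.0)
L_A = 52.2

52.2 dBA


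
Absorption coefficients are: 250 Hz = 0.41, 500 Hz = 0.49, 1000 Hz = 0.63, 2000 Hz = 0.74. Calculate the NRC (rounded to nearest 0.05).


Given values:
  a_250 = 0.41, a_500 = 0.49
  a_1000 = 0.63, a_2000 = 0.74
Formula: NRC = (a250 + a500 + a1000 + a2000) / 4
Sum = 0.41 + 0.49 + 0.63 + 0.74 = 2.27
NRC = 2.27 / 4 = 0.5675
Rounded to nearest 0.05: 0.55

0.55


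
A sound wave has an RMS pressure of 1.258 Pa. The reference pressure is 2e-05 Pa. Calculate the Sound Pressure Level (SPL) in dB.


Given values:
  p = 1.258 Pa
  p_ref = 2e-05 Pa
Formula: SPL = 20 * log10(p / p_ref)
Compute ratio: p / p_ref = 1.258 / 2e-05 = 62900
Compute log10: log10(62900) = 4.798651
Multiply: SPL = 20 * 4.798651 = 95.97

95.97 dB


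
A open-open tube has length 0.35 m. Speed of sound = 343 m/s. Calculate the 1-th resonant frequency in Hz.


Given values:
  Tube type: open-open, L = 0.35 m, c = 343 m/s, n = 1
Formula: f_n = n * c / (2 * L)
Compute 2 * L = 2 * 0.35 = 0.7
f = 1 * 343 / 0.7
f = 490.0

490.0 Hz


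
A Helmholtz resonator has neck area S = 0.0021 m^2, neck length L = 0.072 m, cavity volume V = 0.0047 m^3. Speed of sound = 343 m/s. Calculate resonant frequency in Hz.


Given values:
  S = 0.0021 m^2, L = 0.072 m, V = 0.0047 m^3, c = 343 m/s
Formula: f = (c / (2*pi)) * sqrt(S / (V * L))
Compute V * L = 0.0047 * 0.072 = 0.0003384
Compute S / (V * L) = 0.0021 / 0.0003384 = 6.2057
Compute sqrt(6.2057) = 2.491124
Compute c / (2*pi) = 343 / 6.283185 = 54.590148
f = 54.590148 * 2.491124 = 135.99

135.99 Hz


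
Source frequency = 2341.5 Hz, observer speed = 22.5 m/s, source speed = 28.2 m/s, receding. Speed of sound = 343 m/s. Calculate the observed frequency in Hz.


Given values:
  f_s = 2341.5 Hz, v_o = 22.5 m/s, v_s = 28.2 m/s
  Direction: receding
Formula: f_o = f_s * (c - v_o) / (c + v_s)
Numerator: c - v_o = 343 - 22.5 = 320.5
Denominator: c + v_s = 343 + 28.2 = 371.2
f_o = 2341.5 * 320.5 / 371.2 = 2021.69

2021.69 Hz


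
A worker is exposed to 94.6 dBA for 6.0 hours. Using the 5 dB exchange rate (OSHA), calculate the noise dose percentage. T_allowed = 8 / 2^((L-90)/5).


Given values:
  L = 94.6 dBA, T = 6.0 hours
Formula: T_allowed = 8 / 2^((L - 90) / 5)
Compute exponent: (94.6 - 90) / 5 = 0.92
Compute 2^(0.92) = 1.892115
T_allowed = 8 / 1.892115 = 4.228073 hours
Dose = (T / T_allowed) * 100
Dose = (6.0 / 4.228073) * 100 = 141.91

141.91 %


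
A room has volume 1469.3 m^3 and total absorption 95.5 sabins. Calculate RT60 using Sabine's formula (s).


Given values:
  V = 1469.3 m^3
  A = 95.5 sabins
Formula: RT60 = 0.161 * V / A
Numerator: 0.161 * 1469.3 = 236.5573
RT60 = 236.5573 / 95.5 = 2.477

2.477 s


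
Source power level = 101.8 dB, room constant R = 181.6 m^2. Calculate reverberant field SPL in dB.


Given values:
  Lw = 101.8 dB, R = 181.6 m^2
Formula: SPL = Lw + 10 * log10(4 / R)
Compute 4 / R = 4 / 181.6 = 0.022026
Compute 10 * log10(0.022026) = -16.5706
SPL = 101.8 + (-16.5706) = 85.23

85.23 dB


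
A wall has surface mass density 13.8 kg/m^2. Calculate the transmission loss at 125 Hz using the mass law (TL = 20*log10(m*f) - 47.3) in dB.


Given values:
  m = 13.8 kg/m^2, f = 125 Hz
Formula: TL = 20 * log10(m * f) - 47.3
Compute m * f = 13.8 * 125 = 1725.0
Compute log10(1725.0) = 3.236789
Compute 20 * 3.236789 = 64.7358
TL = 64.7358 - 47.3 = 17.44

17.44 dB


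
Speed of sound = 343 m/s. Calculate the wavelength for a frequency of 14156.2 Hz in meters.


Given values:
  c = 343 m/s, f = 14156.2 Hz
Formula: lambda = c / f
lambda = 343 / 14156.2
lambda = 0.0242

0.0242 m


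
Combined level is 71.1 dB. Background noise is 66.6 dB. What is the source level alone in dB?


Given values:
  L_total = 71.1 dB, L_bg = 66.6 dB
Formula: L_source = 10 * log10(10^(L_total/10) - 10^(L_bg/10))
Convert to linear:
  10^(71.1/10) = 12882495.5169
  10^(66.6/10) = 4570881.8961
Difference: 12882495.5169 - 4570881.8961 = 8311613.6208
L_source = 10 * log10(8311613.6208) = 69.2

69.2 dB


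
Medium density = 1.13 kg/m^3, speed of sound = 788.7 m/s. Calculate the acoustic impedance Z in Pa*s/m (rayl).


Given values:
  rho = 1.13 kg/m^3
  c = 788.7 m/s
Formula: Z = rho * c
Z = 1.13 * 788.7
Z = 891.23

891.23 rayl


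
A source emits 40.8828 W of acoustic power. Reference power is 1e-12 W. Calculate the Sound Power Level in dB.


Given values:
  W = 40.8828 W
  W_ref = 1e-12 W
Formula: SWL = 10 * log10(W / W_ref)
Compute ratio: W / W_ref = 40882800000000
Compute log10: log10(40882800000000) = 13.611541
Multiply: SWL = 10 * 13.611541 = 136.12

136.12 dB


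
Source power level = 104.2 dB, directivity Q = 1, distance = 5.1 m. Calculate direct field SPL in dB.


Given values:
  Lw = 104.2 dB, Q = 1, r = 5.1 m
Formula: SPL = Lw + 10 * log10(Q / (4 * pi * r^2))
Compute 4 * pi * r^2 = 4 * pi * 5.1^2 = 326.8513
Compute Q / denom = 1 / 326.8513 = 0.0030595
Compute 10 * log10(0.0030595) = -25.1435
SPL = 104.2 + (-25.1435) = 79.06

79.06 dB


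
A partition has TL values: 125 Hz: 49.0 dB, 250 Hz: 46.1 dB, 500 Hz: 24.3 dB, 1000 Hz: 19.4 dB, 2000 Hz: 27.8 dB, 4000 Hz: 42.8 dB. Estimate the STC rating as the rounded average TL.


Given TL values at each frequency:
  125 Hz: 49.0 dB
  250 Hz: 46.1 dB
  500 Hz: 24.3 dB
  1000 Hz: 19.4 dB
  2000 Hz: 27.8 dB
  4000 Hz: 42.8 dB
Formula: STC ~ round(average of TL values)
Sum = 49.0 + 46.1 + 24.3 + 19.4 + 27.8 + 42.8 = 209.4
Average = 209.4 / 6 = 34.9
Rounded: 35

35


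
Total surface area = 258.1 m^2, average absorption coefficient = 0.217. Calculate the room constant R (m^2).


Given values:
  S = 258.1 m^2, alpha = 0.217
Formula: R = S * alpha / (1 - alpha)
Numerator: 258.1 * 0.217 = 56.0077
Denominator: 1 - 0.217 = 0.783
R = 56.0077 / 0.783 = 71.53

71.53 m^2


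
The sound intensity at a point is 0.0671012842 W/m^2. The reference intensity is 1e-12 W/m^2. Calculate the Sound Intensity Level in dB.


Given values:
  I = 0.0671012842 W/m^2
  I_ref = 1e-12 W/m^2
Formula: SIL = 10 * log10(I / I_ref)
Compute ratio: I / I_ref = 67101284200
Compute log10: log10(67101284200) = 10.826731
Multiply: SIL = 10 * 10.826731 = 108.27

108.27 dB


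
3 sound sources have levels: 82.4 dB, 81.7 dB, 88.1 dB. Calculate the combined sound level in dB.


Formula: L_total = 10 * log10( sum(10^(Li/10)) )
  Source 1: 10^(82.4/10) = 173780082.8749
  Source 2: 10^(81.7/10) = 147910838.8168
  Source 3: 10^(88.1/10) = 645654229.0347
Sum of linear values = 967345150.7264
L_total = 10 * log10(967345150.7264) = 89.86

89.86 dB


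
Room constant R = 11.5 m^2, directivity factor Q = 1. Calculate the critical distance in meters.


Given values:
  R = 11.5 m^2, Q = 1
Formula: d_c = 0.141 * sqrt(Q * R)
Compute Q * R = 1 * 11.5 = 11.5
Compute sqrt(11.5) = 3.3912
d_c = 0.141 * 3.3912 = 0.478

0.478 m


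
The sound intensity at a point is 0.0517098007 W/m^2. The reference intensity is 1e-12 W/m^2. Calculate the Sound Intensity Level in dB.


Given values:
  I = 0.0517098007 W/m^2
  I_ref = 1e-12 W/m^2
Formula: SIL = 10 * log10(I / I_ref)
Compute ratio: I / I_ref = 51709800700
Compute log10: log10(51709800700) = 10.713573
Multiply: SIL = 10 * 10.713573 = 107.14

107.14 dB
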